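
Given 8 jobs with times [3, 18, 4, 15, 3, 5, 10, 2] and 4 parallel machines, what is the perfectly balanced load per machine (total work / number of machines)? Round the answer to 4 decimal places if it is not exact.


Total processing time = 3 + 18 + 4 + 15 + 3 + 5 + 10 + 2 = 60
Number of machines = 4
Ideal balanced load = 60 / 4 = 15.0

15.0


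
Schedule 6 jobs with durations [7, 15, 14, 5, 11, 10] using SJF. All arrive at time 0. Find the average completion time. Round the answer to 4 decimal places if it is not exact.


SJF order (ascending): [5, 7, 10, 11, 14, 15]
Completion times:
  Job 1: burst=5, C=5
  Job 2: burst=7, C=12
  Job 3: burst=10, C=22
  Job 4: burst=11, C=33
  Job 5: burst=14, C=47
  Job 6: burst=15, C=62
Average completion = 181/6 = 30.1667

30.1667


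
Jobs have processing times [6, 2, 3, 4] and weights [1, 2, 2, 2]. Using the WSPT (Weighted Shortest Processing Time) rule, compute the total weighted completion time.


Compute p/w ratios and sort ascending (WSPT): [(2, 2), (3, 2), (4, 2), (6, 1)]
Compute weighted completion times:
  Job (p=2,w=2): C=2, w*C=2*2=4
  Job (p=3,w=2): C=5, w*C=2*5=10
  Job (p=4,w=2): C=9, w*C=2*9=18
  Job (p=6,w=1): C=15, w*C=1*15=15
Total weighted completion time = 47

47


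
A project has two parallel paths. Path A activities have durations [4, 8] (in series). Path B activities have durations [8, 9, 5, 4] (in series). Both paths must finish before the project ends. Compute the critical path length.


Path A total = 4 + 8 = 12
Path B total = 8 + 9 + 5 + 4 = 26
Critical path = longest path = max(12, 26) = 26

26


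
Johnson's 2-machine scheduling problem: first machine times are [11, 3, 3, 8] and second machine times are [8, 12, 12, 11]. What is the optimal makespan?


Apply Johnson's rule:
  Group 1 (a <= b): [(2, 3, 12), (3, 3, 12), (4, 8, 11)]
  Group 2 (a > b): [(1, 11, 8)]
Optimal job order: [2, 3, 4, 1]
Schedule:
  Job 2: M1 done at 3, M2 done at 15
  Job 3: M1 done at 6, M2 done at 27
  Job 4: M1 done at 14, M2 done at 38
  Job 1: M1 done at 25, M2 done at 46
Makespan = 46

46


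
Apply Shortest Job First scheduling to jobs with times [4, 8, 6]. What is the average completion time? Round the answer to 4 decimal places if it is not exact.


SJF order (ascending): [4, 6, 8]
Completion times:
  Job 1: burst=4, C=4
  Job 2: burst=6, C=10
  Job 3: burst=8, C=18
Average completion = 32/3 = 10.6667

10.6667


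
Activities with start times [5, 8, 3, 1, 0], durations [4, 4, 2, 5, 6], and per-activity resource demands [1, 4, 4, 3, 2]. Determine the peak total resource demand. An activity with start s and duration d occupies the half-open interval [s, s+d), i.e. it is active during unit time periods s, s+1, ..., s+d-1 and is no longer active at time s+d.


Each activity i is active on [start_i, start_i + duration_i).
Compute total resource usage per time slot:
  t=0: active resources = [2], total = 2
  t=1: active resources = [3, 2], total = 5
  t=2: active resources = [3, 2], total = 5
  t=3: active resources = [4, 3, 2], total = 9
  t=4: active resources = [4, 3, 2], total = 9
  t=5: active resources = [1, 3, 2], total = 6
  t=6: active resources = [1], total = 1
  t=7: active resources = [1], total = 1
  t=8: active resources = [1, 4], total = 5
  t=9: active resources = [4], total = 4
  t=10: active resources = [4], total = 4
  t=11: active resources = [4], total = 4
Peak resource demand = 9

9


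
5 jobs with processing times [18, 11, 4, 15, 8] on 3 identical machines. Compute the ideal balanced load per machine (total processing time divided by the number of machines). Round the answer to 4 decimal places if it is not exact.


Total processing time = 18 + 11 + 4 + 15 + 8 = 56
Number of machines = 3
Ideal balanced load = 56 / 3 = 18.6667

18.6667


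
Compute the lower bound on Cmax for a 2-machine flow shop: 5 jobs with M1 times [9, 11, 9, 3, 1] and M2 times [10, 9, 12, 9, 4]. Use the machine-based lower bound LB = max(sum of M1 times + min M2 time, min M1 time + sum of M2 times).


LB1 = sum(M1 times) + min(M2 times) = 33 + 4 = 37
LB2 = min(M1 times) + sum(M2 times) = 1 + 44 = 45
Lower bound = max(LB1, LB2) = max(37, 45) = 45

45


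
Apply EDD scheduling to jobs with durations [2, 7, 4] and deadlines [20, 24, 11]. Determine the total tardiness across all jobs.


Sort by due date (EDD order): [(4, 11), (2, 20), (7, 24)]
Compute completion times and tardiness:
  Job 1: p=4, d=11, C=4, tardiness=max(0,4-11)=0
  Job 2: p=2, d=20, C=6, tardiness=max(0,6-20)=0
  Job 3: p=7, d=24, C=13, tardiness=max(0,13-24)=0
Total tardiness = 0

0


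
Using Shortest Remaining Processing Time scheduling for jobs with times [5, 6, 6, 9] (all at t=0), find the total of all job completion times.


Since all jobs arrive at t=0, SRPT equals SPT ordering.
SPT order: [5, 6, 6, 9]
Completion times:
  Job 1: p=5, C=5
  Job 2: p=6, C=11
  Job 3: p=6, C=17
  Job 4: p=9, C=26
Total completion time = 5 + 11 + 17 + 26 = 59

59


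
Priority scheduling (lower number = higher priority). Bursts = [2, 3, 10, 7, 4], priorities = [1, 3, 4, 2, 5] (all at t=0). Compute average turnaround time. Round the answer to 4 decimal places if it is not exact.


Sort by priority (ascending = highest first):
Order: [(1, 2), (2, 7), (3, 3), (4, 10), (5, 4)]
Completion times:
  Priority 1, burst=2, C=2
  Priority 2, burst=7, C=9
  Priority 3, burst=3, C=12
  Priority 4, burst=10, C=22
  Priority 5, burst=4, C=26
Average turnaround = 71/5 = 14.2

14.2


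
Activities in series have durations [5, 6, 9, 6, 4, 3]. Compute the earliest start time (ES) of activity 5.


Activity 5 starts after activities 1 through 4 complete.
Predecessor durations: [5, 6, 9, 6]
ES = 5 + 6 + 9 + 6 = 26

26


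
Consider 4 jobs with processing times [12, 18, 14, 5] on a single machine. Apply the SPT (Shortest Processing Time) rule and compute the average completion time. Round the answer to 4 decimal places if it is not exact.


Sort jobs by processing time (SPT order): [5, 12, 14, 18]
Compute completion times sequentially:
  Job 1: processing = 5, completes at 5
  Job 2: processing = 12, completes at 17
  Job 3: processing = 14, completes at 31
  Job 4: processing = 18, completes at 49
Sum of completion times = 102
Average completion time = 102/4 = 25.5

25.5


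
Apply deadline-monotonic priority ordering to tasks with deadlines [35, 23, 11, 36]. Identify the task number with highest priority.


Sort tasks by relative deadline (ascending):
  Task 3: deadline = 11
  Task 2: deadline = 23
  Task 1: deadline = 35
  Task 4: deadline = 36
Priority order (highest first): [3, 2, 1, 4]
Highest priority task = 3

3


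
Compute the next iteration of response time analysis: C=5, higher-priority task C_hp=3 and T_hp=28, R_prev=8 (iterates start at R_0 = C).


R_next = C + ceil(R_prev / T_hp) * C_hp
ceil(8 / 28) = ceil(0.2857) = 1
Interference = 1 * 3 = 3
R_next = 5 + 3 = 8
R_next = R_prev, so the iteration has converged (response time = 8).

8


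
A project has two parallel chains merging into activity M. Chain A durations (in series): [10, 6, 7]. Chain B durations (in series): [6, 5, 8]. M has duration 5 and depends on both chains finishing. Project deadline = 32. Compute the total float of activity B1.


Forward pass: ES(B1) = sum of predecessors on chain B = 0
EF = ES + duration = 0 + 6 = 6
Backward pass: LF(M) = deadline = 32; LS(M) = 32 - 5 = 27
LF(B1) = LS(M) - sum(successors on chain B) = 27 - 13 = 14
LS = LF - duration = 14 - 6 = 8
Total float = LS - ES = 8 - 0 = 8

8


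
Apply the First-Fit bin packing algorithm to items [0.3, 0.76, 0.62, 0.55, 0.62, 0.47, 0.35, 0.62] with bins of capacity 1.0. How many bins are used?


Place items sequentially using First-Fit:
  Item 0.3 -> new Bin 1
  Item 0.76 -> new Bin 2
  Item 0.62 -> Bin 1 (now 0.92)
  Item 0.55 -> new Bin 3
  Item 0.62 -> new Bin 4
  Item 0.47 -> new Bin 5
  Item 0.35 -> Bin 3 (now 0.9)
  Item 0.62 -> new Bin 6
Total bins used = 6

6


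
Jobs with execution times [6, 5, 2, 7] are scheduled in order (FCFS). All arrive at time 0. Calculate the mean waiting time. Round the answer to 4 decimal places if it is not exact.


FCFS order (as given): [6, 5, 2, 7]
Waiting times:
  Job 1: wait = 0
  Job 2: wait = 6
  Job 3: wait = 11
  Job 4: wait = 13
Sum of waiting times = 30
Average waiting time = 30/4 = 7.5

7.5


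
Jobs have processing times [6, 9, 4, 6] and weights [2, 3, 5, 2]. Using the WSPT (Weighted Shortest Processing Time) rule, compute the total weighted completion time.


Compute p/w ratios and sort ascending (WSPT): [(4, 5), (6, 2), (9, 3), (6, 2)]
Compute weighted completion times:
  Job (p=4,w=5): C=4, w*C=5*4=20
  Job (p=6,w=2): C=10, w*C=2*10=20
  Job (p=9,w=3): C=19, w*C=3*19=57
  Job (p=6,w=2): C=25, w*C=2*25=50
Total weighted completion time = 147

147


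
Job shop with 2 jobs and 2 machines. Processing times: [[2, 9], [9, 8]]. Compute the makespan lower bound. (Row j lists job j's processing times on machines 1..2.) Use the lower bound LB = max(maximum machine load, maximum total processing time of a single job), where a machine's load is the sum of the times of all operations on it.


Machine loads:
  Machine 1: 2 + 9 = 11
  Machine 2: 9 + 8 = 17
Max machine load = 17
Job totals:
  Job 1: 11
  Job 2: 17
Max job total = 17
Lower bound = max(17, 17) = 17

17


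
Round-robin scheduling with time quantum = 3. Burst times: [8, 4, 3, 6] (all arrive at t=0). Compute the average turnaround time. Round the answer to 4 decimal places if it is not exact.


Time quantum = 3
Execution trace:
  J1 runs 3 units, time = 3
  J2 runs 3 units, time = 6
  J3 runs 3 units, time = 9
  J4 runs 3 units, time = 12
  J1 runs 3 units, time = 15
  J2 runs 1 units, time = 16
  J4 runs 3 units, time = 19
  J1 runs 2 units, time = 21
Finish times: [21, 16, 9, 19]
Average turnaround = 65/4 = 16.25

16.25


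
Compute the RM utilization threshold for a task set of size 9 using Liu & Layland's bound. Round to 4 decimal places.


Compute 2^(1/9) = 1.0800597389
Subtract 1: 1.0800597389 - 1 = 0.0800597389
Multiply by n: 9 * 0.0800597389 = 0.7205376501
Round to 4 dp: 0.7205

0.7205


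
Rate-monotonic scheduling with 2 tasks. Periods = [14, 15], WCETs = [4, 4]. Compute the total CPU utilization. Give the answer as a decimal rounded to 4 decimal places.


Compute individual utilizations (exact fractions):
  Task 1: C/T = 4/14 = 2/7 (approx. 0.2857)
  Task 2: C/T = 4/15 (approx. 0.2667)
Total utilization U = 2/7 + 4/15 = 58/105
Rounded to 4 decimal places: U = 0.5524
RM (Liu & Layland) bound for 2 tasks = 0.828427; compare with U = 58/105 (approx. 0.552381)
U <= bound, so schedulable by RM sufficient condition.

0.5524


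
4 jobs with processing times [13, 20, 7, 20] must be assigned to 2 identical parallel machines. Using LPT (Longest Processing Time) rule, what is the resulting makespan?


Sort jobs in decreasing order (LPT): [20, 20, 13, 7]
Assign each job to the least loaded machine:
  Machine 1: jobs [20, 13], load = 33
  Machine 2: jobs [20, 7], load = 27
Makespan = max load = 33

33


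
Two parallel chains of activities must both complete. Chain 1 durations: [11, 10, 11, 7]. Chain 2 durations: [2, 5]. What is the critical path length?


Path A total = 11 + 10 + 11 + 7 = 39
Path B total = 2 + 5 = 7
Critical path = longest path = max(39, 7) = 39

39


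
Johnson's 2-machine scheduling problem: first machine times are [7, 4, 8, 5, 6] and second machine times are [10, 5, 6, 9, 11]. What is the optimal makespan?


Apply Johnson's rule:
  Group 1 (a <= b): [(2, 4, 5), (4, 5, 9), (5, 6, 11), (1, 7, 10)]
  Group 2 (a > b): [(3, 8, 6)]
Optimal job order: [2, 4, 5, 1, 3]
Schedule:
  Job 2: M1 done at 4, M2 done at 9
  Job 4: M1 done at 9, M2 done at 18
  Job 5: M1 done at 15, M2 done at 29
  Job 1: M1 done at 22, M2 done at 39
  Job 3: M1 done at 30, M2 done at 45
Makespan = 45

45


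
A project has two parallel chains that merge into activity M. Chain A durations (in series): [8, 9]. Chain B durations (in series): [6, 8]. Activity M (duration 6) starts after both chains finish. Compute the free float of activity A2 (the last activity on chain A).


ES(A2) = sum of predecessors on chain A = 8
EF(A2) = ES + duration = 8 + 9 = 17
Successor of A2 is M. ES(M) = max(sum(A), sum(B)) = max(17, 14) = 17
Free float = ES(successor) - EF(current) = 17 - 17 = 0

0


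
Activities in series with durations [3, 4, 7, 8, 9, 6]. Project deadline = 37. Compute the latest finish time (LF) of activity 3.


LF(activity 3) = deadline - sum of successor durations
Successors: activities 4 through 6 with durations [8, 9, 6]
Sum of successor durations = 23
LF = 37 - 23 = 14

14


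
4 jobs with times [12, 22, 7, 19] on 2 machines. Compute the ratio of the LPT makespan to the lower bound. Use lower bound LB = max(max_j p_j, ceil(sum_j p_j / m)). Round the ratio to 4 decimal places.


LPT order: [22, 19, 12, 7]
Machine loads after assignment: [29, 31]
LPT makespan = 31
Lower bound = max(max_job, ceil(total/2)) = max(22, 30) = 30
Ratio = 31 / 30 = 1.0333

1.0333


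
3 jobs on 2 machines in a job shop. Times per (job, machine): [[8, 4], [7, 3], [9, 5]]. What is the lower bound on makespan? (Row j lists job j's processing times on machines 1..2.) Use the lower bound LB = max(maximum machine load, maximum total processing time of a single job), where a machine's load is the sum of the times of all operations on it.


Machine loads:
  Machine 1: 8 + 7 + 9 = 24
  Machine 2: 4 + 3 + 5 = 12
Max machine load = 24
Job totals:
  Job 1: 12
  Job 2: 10
  Job 3: 14
Max job total = 14
Lower bound = max(24, 14) = 24

24


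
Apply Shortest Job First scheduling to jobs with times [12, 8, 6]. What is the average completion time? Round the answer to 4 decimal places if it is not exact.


SJF order (ascending): [6, 8, 12]
Completion times:
  Job 1: burst=6, C=6
  Job 2: burst=8, C=14
  Job 3: burst=12, C=26
Average completion = 46/3 = 15.3333

15.3333


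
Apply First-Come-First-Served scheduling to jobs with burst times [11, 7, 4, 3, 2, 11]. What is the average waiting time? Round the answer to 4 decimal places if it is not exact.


FCFS order (as given): [11, 7, 4, 3, 2, 11]
Waiting times:
  Job 1: wait = 0
  Job 2: wait = 11
  Job 3: wait = 18
  Job 4: wait = 22
  Job 5: wait = 25
  Job 6: wait = 27
Sum of waiting times = 103
Average waiting time = 103/6 = 17.1667

17.1667


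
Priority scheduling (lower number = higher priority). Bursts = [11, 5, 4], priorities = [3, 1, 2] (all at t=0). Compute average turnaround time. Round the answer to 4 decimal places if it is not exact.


Sort by priority (ascending = highest first):
Order: [(1, 5), (2, 4), (3, 11)]
Completion times:
  Priority 1, burst=5, C=5
  Priority 2, burst=4, C=9
  Priority 3, burst=11, C=20
Average turnaround = 34/3 = 11.3333

11.3333


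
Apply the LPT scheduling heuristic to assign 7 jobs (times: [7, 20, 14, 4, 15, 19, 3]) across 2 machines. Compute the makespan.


Sort jobs in decreasing order (LPT): [20, 19, 15, 14, 7, 4, 3]
Assign each job to the least loaded machine:
  Machine 1: jobs [20, 14, 7], load = 41
  Machine 2: jobs [19, 15, 4, 3], load = 41
Makespan = max load = 41

41


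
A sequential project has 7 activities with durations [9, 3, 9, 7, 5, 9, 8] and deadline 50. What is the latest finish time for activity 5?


LF(activity 5) = deadline - sum of successor durations
Successors: activities 6 through 7 with durations [9, 8]
Sum of successor durations = 17
LF = 50 - 17 = 33

33


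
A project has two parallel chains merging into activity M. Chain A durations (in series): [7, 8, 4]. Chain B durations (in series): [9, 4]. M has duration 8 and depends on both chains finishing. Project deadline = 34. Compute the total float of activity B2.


Forward pass: ES(B2) = sum of predecessors on chain B = 9
EF = ES + duration = 9 + 4 = 13
Backward pass: LF(M) = deadline = 34; LS(M) = 34 - 8 = 26
LF(B2) = LS(M) - sum(successors on chain B) = 26 - 0 = 26
LS = LF - duration = 26 - 4 = 22
Total float = LS - ES = 22 - 9 = 13

13


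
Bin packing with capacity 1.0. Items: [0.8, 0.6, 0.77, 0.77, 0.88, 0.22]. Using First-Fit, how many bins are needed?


Place items sequentially using First-Fit:
  Item 0.8 -> new Bin 1
  Item 0.6 -> new Bin 2
  Item 0.77 -> new Bin 3
  Item 0.77 -> new Bin 4
  Item 0.88 -> new Bin 5
  Item 0.22 -> Bin 2 (now 0.82)
Total bins used = 5

5


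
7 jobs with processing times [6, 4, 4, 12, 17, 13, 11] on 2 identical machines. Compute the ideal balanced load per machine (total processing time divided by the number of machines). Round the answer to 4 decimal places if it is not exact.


Total processing time = 6 + 4 + 4 + 12 + 17 + 13 + 11 = 67
Number of machines = 2
Ideal balanced load = 67 / 2 = 33.5

33.5


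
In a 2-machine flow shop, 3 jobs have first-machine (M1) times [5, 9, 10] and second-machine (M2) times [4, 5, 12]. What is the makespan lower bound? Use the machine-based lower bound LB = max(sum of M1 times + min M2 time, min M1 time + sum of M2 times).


LB1 = sum(M1 times) + min(M2 times) = 24 + 4 = 28
LB2 = min(M1 times) + sum(M2 times) = 5 + 21 = 26
Lower bound = max(LB1, LB2) = max(28, 26) = 28

28


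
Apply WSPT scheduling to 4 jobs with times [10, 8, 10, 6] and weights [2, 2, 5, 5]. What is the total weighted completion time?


Compute p/w ratios and sort ascending (WSPT): [(6, 5), (10, 5), (8, 2), (10, 2)]
Compute weighted completion times:
  Job (p=6,w=5): C=6, w*C=5*6=30
  Job (p=10,w=5): C=16, w*C=5*16=80
  Job (p=8,w=2): C=24, w*C=2*24=48
  Job (p=10,w=2): C=34, w*C=2*34=68
Total weighted completion time = 226

226


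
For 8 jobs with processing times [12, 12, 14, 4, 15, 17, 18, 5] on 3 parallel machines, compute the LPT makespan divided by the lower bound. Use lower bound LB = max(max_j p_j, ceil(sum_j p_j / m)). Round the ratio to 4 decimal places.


LPT order: [18, 17, 15, 14, 12, 12, 5, 4]
Machine loads after assignment: [30, 34, 33]
LPT makespan = 34
Lower bound = max(max_job, ceil(total/3)) = max(18, 33) = 33
Ratio = 34 / 33 = 1.0303

1.0303


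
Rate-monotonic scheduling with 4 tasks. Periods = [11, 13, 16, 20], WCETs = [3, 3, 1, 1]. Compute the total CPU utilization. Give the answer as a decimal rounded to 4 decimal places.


Compute individual utilizations (exact fractions):
  Task 1: C/T = 3/11 (approx. 0.2727)
  Task 2: C/T = 3/13 (approx. 0.2308)
  Task 3: C/T = 1/16 (approx. 0.0625)
  Task 4: C/T = 1/20 (approx. 0.05)
Total utilization U = 3/11 + 3/13 + 1/16 + 1/20 = 7047/11440
Rounded to 4 decimal places: U = 0.6160
RM (Liu & Layland) bound for 4 tasks = 0.756828; compare with U = 7047/11440 (approx. 0.615997)
U <= bound, so schedulable by RM sufficient condition.

0.6160


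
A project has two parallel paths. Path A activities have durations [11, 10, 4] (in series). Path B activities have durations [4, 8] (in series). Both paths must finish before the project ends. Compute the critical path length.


Path A total = 11 + 10 + 4 = 25
Path B total = 4 + 8 = 12
Critical path = longest path = max(25, 12) = 25

25


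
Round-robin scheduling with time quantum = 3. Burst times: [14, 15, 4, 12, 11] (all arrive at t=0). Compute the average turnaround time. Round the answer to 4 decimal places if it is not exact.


Time quantum = 3
Execution trace:
  J1 runs 3 units, time = 3
  J2 runs 3 units, time = 6
  J3 runs 3 units, time = 9
  J4 runs 3 units, time = 12
  J5 runs 3 units, time = 15
  J1 runs 3 units, time = 18
  J2 runs 3 units, time = 21
  J3 runs 1 units, time = 22
  J4 runs 3 units, time = 25
  J5 runs 3 units, time = 28
  J1 runs 3 units, time = 31
  J2 runs 3 units, time = 34
  J4 runs 3 units, time = 37
  J5 runs 3 units, time = 40
  J1 runs 3 units, time = 43
  J2 runs 3 units, time = 46
  J4 runs 3 units, time = 49
  J5 runs 2 units, time = 51
  J1 runs 2 units, time = 53
  J2 runs 3 units, time = 56
Finish times: [53, 56, 22, 49, 51]
Average turnaround = 231/5 = 46.2

46.2


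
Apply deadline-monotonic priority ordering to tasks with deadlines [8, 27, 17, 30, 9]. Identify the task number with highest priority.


Sort tasks by relative deadline (ascending):
  Task 1: deadline = 8
  Task 5: deadline = 9
  Task 3: deadline = 17
  Task 2: deadline = 27
  Task 4: deadline = 30
Priority order (highest first): [1, 5, 3, 2, 4]
Highest priority task = 1

1


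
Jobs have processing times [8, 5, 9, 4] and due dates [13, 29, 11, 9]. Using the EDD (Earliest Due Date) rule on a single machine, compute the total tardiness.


Sort by due date (EDD order): [(4, 9), (9, 11), (8, 13), (5, 29)]
Compute completion times and tardiness:
  Job 1: p=4, d=9, C=4, tardiness=max(0,4-9)=0
  Job 2: p=9, d=11, C=13, tardiness=max(0,13-11)=2
  Job 3: p=8, d=13, C=21, tardiness=max(0,21-13)=8
  Job 4: p=5, d=29, C=26, tardiness=max(0,26-29)=0
Total tardiness = 10

10


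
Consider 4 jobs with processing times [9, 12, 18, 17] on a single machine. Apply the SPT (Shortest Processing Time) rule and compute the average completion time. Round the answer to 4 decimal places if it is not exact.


Sort jobs by processing time (SPT order): [9, 12, 17, 18]
Compute completion times sequentially:
  Job 1: processing = 9, completes at 9
  Job 2: processing = 12, completes at 21
  Job 3: processing = 17, completes at 38
  Job 4: processing = 18, completes at 56
Sum of completion times = 124
Average completion time = 124/4 = 31.0

31.0


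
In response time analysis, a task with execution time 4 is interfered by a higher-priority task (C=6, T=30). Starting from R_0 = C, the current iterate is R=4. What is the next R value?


R_next = C + ceil(R_prev / T_hp) * C_hp
ceil(4 / 30) = ceil(0.1333) = 1
Interference = 1 * 6 = 6
R_next = 4 + 6 = 10

10


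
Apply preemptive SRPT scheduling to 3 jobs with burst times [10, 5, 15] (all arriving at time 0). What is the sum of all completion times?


Since all jobs arrive at t=0, SRPT equals SPT ordering.
SPT order: [5, 10, 15]
Completion times:
  Job 1: p=5, C=5
  Job 2: p=10, C=15
  Job 3: p=15, C=30
Total completion time = 5 + 15 + 30 = 50

50


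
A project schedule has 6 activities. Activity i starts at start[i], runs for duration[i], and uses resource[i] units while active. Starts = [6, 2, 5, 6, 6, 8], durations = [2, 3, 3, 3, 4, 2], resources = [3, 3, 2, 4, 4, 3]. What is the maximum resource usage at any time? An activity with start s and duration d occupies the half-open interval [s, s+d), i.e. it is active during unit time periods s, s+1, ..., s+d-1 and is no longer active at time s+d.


Each activity i is active on [start_i, start_i + duration_i).
Compute total resource usage per time slot:
  t=0: active resources = [], total = 0
  t=1: active resources = [], total = 0
  t=2: active resources = [3], total = 3
  t=3: active resources = [3], total = 3
  t=4: active resources = [3], total = 3
  t=5: active resources = [2], total = 2
  t=6: active resources = [3, 2, 4, 4], total = 13
  t=7: active resources = [3, 2, 4, 4], total = 13
  t=8: active resources = [4, 4, 3], total = 11
  t=9: active resources = [4, 3], total = 7
Peak resource demand = 13

13


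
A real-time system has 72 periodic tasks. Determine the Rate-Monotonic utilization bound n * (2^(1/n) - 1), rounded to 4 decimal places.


Compute 2^(1/72) = 1.0096735332
Subtract 1: 1.0096735332 - 1 = 0.0096735332
Multiply by n: 72 * 0.0096735332 = 0.6964943904
Round to 4 dp: 0.6965

0.6965


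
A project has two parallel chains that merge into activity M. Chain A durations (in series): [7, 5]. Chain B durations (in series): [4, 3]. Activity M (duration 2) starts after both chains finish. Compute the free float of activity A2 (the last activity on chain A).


ES(A2) = sum of predecessors on chain A = 7
EF(A2) = ES + duration = 7 + 5 = 12
Successor of A2 is M. ES(M) = max(sum(A), sum(B)) = max(12, 7) = 12
Free float = ES(successor) - EF(current) = 12 - 12 = 0

0


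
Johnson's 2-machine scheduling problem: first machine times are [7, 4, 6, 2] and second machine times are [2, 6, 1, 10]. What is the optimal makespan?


Apply Johnson's rule:
  Group 1 (a <= b): [(4, 2, 10), (2, 4, 6)]
  Group 2 (a > b): [(1, 7, 2), (3, 6, 1)]
Optimal job order: [4, 2, 1, 3]
Schedule:
  Job 4: M1 done at 2, M2 done at 12
  Job 2: M1 done at 6, M2 done at 18
  Job 1: M1 done at 13, M2 done at 20
  Job 3: M1 done at 19, M2 done at 21
Makespan = 21

21


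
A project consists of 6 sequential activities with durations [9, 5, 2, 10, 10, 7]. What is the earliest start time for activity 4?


Activity 4 starts after activities 1 through 3 complete.
Predecessor durations: [9, 5, 2]
ES = 9 + 5 + 2 = 16

16


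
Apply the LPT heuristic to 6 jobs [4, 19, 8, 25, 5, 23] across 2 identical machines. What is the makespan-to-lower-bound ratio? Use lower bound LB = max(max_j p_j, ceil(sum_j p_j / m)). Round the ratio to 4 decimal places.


LPT order: [25, 23, 19, 8, 5, 4]
Machine loads after assignment: [42, 42]
LPT makespan = 42
Lower bound = max(max_job, ceil(total/2)) = max(25, 42) = 42
Ratio = 42 / 42 = 1.0

1.0


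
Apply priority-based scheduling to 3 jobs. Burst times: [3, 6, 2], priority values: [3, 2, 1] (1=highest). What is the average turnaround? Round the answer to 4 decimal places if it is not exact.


Sort by priority (ascending = highest first):
Order: [(1, 2), (2, 6), (3, 3)]
Completion times:
  Priority 1, burst=2, C=2
  Priority 2, burst=6, C=8
  Priority 3, burst=3, C=11
Average turnaround = 21/3 = 7.0

7.0


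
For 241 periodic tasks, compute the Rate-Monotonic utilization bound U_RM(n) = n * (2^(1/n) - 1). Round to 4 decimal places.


Compute 2^(1/241) = 1.0028802694
Subtract 1: 1.0028802694 - 1 = 0.0028802694
Multiply by n: 241 * 0.0028802694 = 0.6941449254
Round to 4 dp: 0.6941

0.6941


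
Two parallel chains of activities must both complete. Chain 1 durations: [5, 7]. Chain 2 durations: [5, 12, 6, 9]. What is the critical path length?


Path A total = 5 + 7 = 12
Path B total = 5 + 12 + 6 + 9 = 32
Critical path = longest path = max(12, 32) = 32

32


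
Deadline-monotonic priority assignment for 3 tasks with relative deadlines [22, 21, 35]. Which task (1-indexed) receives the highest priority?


Sort tasks by relative deadline (ascending):
  Task 2: deadline = 21
  Task 1: deadline = 22
  Task 3: deadline = 35
Priority order (highest first): [2, 1, 3]
Highest priority task = 2

2


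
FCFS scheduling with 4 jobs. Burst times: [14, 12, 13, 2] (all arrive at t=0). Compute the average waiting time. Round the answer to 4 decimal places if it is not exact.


FCFS order (as given): [14, 12, 13, 2]
Waiting times:
  Job 1: wait = 0
  Job 2: wait = 14
  Job 3: wait = 26
  Job 4: wait = 39
Sum of waiting times = 79
Average waiting time = 79/4 = 19.75

19.75


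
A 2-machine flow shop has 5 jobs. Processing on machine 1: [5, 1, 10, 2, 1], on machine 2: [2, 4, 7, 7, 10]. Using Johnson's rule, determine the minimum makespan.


Apply Johnson's rule:
  Group 1 (a <= b): [(2, 1, 4), (5, 1, 10), (4, 2, 7)]
  Group 2 (a > b): [(3, 10, 7), (1, 5, 2)]
Optimal job order: [2, 5, 4, 3, 1]
Schedule:
  Job 2: M1 done at 1, M2 done at 5
  Job 5: M1 done at 2, M2 done at 15
  Job 4: M1 done at 4, M2 done at 22
  Job 3: M1 done at 14, M2 done at 29
  Job 1: M1 done at 19, M2 done at 31
Makespan = 31

31


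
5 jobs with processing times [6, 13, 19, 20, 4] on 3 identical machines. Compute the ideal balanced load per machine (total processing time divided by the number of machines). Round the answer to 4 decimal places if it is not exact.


Total processing time = 6 + 13 + 19 + 20 + 4 = 62
Number of machines = 3
Ideal balanced load = 62 / 3 = 20.6667

20.6667


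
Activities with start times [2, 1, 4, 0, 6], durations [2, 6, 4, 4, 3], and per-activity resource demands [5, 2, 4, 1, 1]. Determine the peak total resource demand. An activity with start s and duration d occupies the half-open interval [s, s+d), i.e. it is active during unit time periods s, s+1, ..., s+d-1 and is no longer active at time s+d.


Each activity i is active on [start_i, start_i + duration_i).
Compute total resource usage per time slot:
  t=0: active resources = [1], total = 1
  t=1: active resources = [2, 1], total = 3
  t=2: active resources = [5, 2, 1], total = 8
  t=3: active resources = [5, 2, 1], total = 8
  t=4: active resources = [2, 4], total = 6
  t=5: active resources = [2, 4], total = 6
  t=6: active resources = [2, 4, 1], total = 7
  t=7: active resources = [4, 1], total = 5
  t=8: active resources = [1], total = 1
Peak resource demand = 8

8


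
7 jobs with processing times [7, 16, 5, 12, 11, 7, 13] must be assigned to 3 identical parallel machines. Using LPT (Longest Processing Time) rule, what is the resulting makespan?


Sort jobs in decreasing order (LPT): [16, 13, 12, 11, 7, 7, 5]
Assign each job to the least loaded machine:
  Machine 1: jobs [16, 7], load = 23
  Machine 2: jobs [13, 7, 5], load = 25
  Machine 3: jobs [12, 11], load = 23
Makespan = max load = 25

25


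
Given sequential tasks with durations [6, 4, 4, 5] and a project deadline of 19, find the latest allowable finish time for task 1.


LF(activity 1) = deadline - sum of successor durations
Successors: activities 2 through 4 with durations [4, 4, 5]
Sum of successor durations = 13
LF = 19 - 13 = 6

6


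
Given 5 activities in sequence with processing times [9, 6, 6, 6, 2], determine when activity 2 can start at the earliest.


Activity 2 starts after activities 1 through 1 complete.
Predecessor durations: [9]
ES = 9 = 9

9


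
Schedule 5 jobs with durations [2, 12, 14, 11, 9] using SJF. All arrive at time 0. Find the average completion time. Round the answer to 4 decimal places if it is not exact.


SJF order (ascending): [2, 9, 11, 12, 14]
Completion times:
  Job 1: burst=2, C=2
  Job 2: burst=9, C=11
  Job 3: burst=11, C=22
  Job 4: burst=12, C=34
  Job 5: burst=14, C=48
Average completion = 117/5 = 23.4

23.4


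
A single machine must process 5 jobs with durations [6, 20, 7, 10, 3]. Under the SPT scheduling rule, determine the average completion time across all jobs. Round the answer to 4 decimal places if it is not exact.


Sort jobs by processing time (SPT order): [3, 6, 7, 10, 20]
Compute completion times sequentially:
  Job 1: processing = 3, completes at 3
  Job 2: processing = 6, completes at 9
  Job 3: processing = 7, completes at 16
  Job 4: processing = 10, completes at 26
  Job 5: processing = 20, completes at 46
Sum of completion times = 100
Average completion time = 100/5 = 20.0

20.0


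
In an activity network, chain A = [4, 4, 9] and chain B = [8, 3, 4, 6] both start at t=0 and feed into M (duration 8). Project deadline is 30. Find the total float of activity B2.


Forward pass: ES(B2) = sum of predecessors on chain B = 8
EF = ES + duration = 8 + 3 = 11
Backward pass: LF(M) = deadline = 30; LS(M) = 30 - 8 = 22
LF(B2) = LS(M) - sum(successors on chain B) = 22 - 10 = 12
LS = LF - duration = 12 - 3 = 9
Total float = LS - ES = 9 - 8 = 1

1


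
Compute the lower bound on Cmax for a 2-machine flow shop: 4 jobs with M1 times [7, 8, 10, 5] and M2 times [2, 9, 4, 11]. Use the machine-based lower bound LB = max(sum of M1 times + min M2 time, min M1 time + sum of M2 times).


LB1 = sum(M1 times) + min(M2 times) = 30 + 2 = 32
LB2 = min(M1 times) + sum(M2 times) = 5 + 26 = 31
Lower bound = max(LB1, LB2) = max(32, 31) = 32

32


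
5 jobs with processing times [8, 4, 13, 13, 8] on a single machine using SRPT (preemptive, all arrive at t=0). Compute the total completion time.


Since all jobs arrive at t=0, SRPT equals SPT ordering.
SPT order: [4, 8, 8, 13, 13]
Completion times:
  Job 1: p=4, C=4
  Job 2: p=8, C=12
  Job 3: p=8, C=20
  Job 4: p=13, C=33
  Job 5: p=13, C=46
Total completion time = 4 + 12 + 20 + 33 + 46 = 115

115


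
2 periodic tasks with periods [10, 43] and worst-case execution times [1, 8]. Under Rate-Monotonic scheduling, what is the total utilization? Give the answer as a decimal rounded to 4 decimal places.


Compute individual utilizations (exact fractions):
  Task 1: C/T = 1/10 (approx. 0.1)
  Task 2: C/T = 8/43 (approx. 0.186)
Total utilization U = 1/10 + 8/43 = 123/430
Rounded to 4 decimal places: U = 0.2860
RM (Liu & Layland) bound for 2 tasks = 0.828427; compare with U = 123/430 (approx. 0.286047)
U <= bound, so schedulable by RM sufficient condition.

0.2860


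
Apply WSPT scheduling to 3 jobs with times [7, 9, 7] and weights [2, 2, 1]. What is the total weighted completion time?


Compute p/w ratios and sort ascending (WSPT): [(7, 2), (9, 2), (7, 1)]
Compute weighted completion times:
  Job (p=7,w=2): C=7, w*C=2*7=14
  Job (p=9,w=2): C=16, w*C=2*16=32
  Job (p=7,w=1): C=23, w*C=1*23=23
Total weighted completion time = 69

69


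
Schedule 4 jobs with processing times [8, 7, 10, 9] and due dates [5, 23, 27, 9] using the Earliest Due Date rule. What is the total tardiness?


Sort by due date (EDD order): [(8, 5), (9, 9), (7, 23), (10, 27)]
Compute completion times and tardiness:
  Job 1: p=8, d=5, C=8, tardiness=max(0,8-5)=3
  Job 2: p=9, d=9, C=17, tardiness=max(0,17-9)=8
  Job 3: p=7, d=23, C=24, tardiness=max(0,24-23)=1
  Job 4: p=10, d=27, C=34, tardiness=max(0,34-27)=7
Total tardiness = 19

19


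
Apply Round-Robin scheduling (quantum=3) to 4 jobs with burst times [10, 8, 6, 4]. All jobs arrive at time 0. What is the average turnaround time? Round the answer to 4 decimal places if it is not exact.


Time quantum = 3
Execution trace:
  J1 runs 3 units, time = 3
  J2 runs 3 units, time = 6
  J3 runs 3 units, time = 9
  J4 runs 3 units, time = 12
  J1 runs 3 units, time = 15
  J2 runs 3 units, time = 18
  J3 runs 3 units, time = 21
  J4 runs 1 units, time = 22
  J1 runs 3 units, time = 25
  J2 runs 2 units, time = 27
  J1 runs 1 units, time = 28
Finish times: [28, 27, 21, 22]
Average turnaround = 98/4 = 24.5

24.5


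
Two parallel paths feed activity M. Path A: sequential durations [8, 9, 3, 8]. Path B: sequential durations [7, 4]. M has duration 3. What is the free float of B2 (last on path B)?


ES(B2) = sum of predecessors on chain B = 7
EF(B2) = ES + duration = 7 + 4 = 11
Successor of B2 is M. ES(M) = max(sum(A), sum(B)) = max(28, 11) = 28
Free float = ES(successor) - EF(current) = 28 - 11 = 17

17


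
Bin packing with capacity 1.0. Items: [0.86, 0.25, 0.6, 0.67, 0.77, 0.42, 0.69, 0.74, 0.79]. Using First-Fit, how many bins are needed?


Place items sequentially using First-Fit:
  Item 0.86 -> new Bin 1
  Item 0.25 -> new Bin 2
  Item 0.6 -> Bin 2 (now 0.85)
  Item 0.67 -> new Bin 3
  Item 0.77 -> new Bin 4
  Item 0.42 -> new Bin 5
  Item 0.69 -> new Bin 6
  Item 0.74 -> new Bin 7
  Item 0.79 -> new Bin 8
Total bins used = 8

8


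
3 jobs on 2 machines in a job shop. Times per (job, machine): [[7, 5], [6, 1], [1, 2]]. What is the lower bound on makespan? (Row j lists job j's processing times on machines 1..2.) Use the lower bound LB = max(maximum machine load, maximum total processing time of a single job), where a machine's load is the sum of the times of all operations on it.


Machine loads:
  Machine 1: 7 + 6 + 1 = 14
  Machine 2: 5 + 1 + 2 = 8
Max machine load = 14
Job totals:
  Job 1: 12
  Job 2: 7
  Job 3: 3
Max job total = 12
Lower bound = max(14, 12) = 14

14


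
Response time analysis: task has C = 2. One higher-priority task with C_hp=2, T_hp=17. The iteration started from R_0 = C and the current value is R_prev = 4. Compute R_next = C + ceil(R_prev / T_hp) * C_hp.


R_next = C + ceil(R_prev / T_hp) * C_hp
ceil(4 / 17) = ceil(0.2353) = 1
Interference = 1 * 2 = 2
R_next = 2 + 2 = 4
R_next = R_prev, so the iteration has converged (response time = 4).

4


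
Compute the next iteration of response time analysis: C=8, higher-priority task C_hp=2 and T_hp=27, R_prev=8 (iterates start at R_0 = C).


R_next = C + ceil(R_prev / T_hp) * C_hp
ceil(8 / 27) = ceil(0.2963) = 1
Interference = 1 * 2 = 2
R_next = 8 + 2 = 10

10


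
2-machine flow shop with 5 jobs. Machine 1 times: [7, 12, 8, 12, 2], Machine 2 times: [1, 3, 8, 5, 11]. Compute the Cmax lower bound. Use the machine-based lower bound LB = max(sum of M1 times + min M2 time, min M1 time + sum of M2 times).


LB1 = sum(M1 times) + min(M2 times) = 41 + 1 = 42
LB2 = min(M1 times) + sum(M2 times) = 2 + 28 = 30
Lower bound = max(LB1, LB2) = max(42, 30) = 42

42


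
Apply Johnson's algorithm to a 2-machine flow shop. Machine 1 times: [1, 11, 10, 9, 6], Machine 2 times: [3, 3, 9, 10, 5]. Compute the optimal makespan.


Apply Johnson's rule:
  Group 1 (a <= b): [(1, 1, 3), (4, 9, 10)]
  Group 2 (a > b): [(3, 10, 9), (5, 6, 5), (2, 11, 3)]
Optimal job order: [1, 4, 3, 5, 2]
Schedule:
  Job 1: M1 done at 1, M2 done at 4
  Job 4: M1 done at 10, M2 done at 20
  Job 3: M1 done at 20, M2 done at 29
  Job 5: M1 done at 26, M2 done at 34
  Job 2: M1 done at 37, M2 done at 40
Makespan = 40

40


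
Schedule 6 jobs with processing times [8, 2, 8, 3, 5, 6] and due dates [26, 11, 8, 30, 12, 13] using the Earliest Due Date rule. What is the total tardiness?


Sort by due date (EDD order): [(8, 8), (2, 11), (5, 12), (6, 13), (8, 26), (3, 30)]
Compute completion times and tardiness:
  Job 1: p=8, d=8, C=8, tardiness=max(0,8-8)=0
  Job 2: p=2, d=11, C=10, tardiness=max(0,10-11)=0
  Job 3: p=5, d=12, C=15, tardiness=max(0,15-12)=3
  Job 4: p=6, d=13, C=21, tardiness=max(0,21-13)=8
  Job 5: p=8, d=26, C=29, tardiness=max(0,29-26)=3
  Job 6: p=3, d=30, C=32, tardiness=max(0,32-30)=2
Total tardiness = 16

16


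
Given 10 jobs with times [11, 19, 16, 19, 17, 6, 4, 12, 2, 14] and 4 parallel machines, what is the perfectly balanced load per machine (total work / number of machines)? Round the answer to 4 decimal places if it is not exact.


Total processing time = 11 + 19 + 16 + 19 + 17 + 6 + 4 + 12 + 2 + 14 = 120
Number of machines = 4
Ideal balanced load = 120 / 4 = 30.0

30.0


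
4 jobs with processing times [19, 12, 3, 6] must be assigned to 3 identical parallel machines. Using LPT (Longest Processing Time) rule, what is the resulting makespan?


Sort jobs in decreasing order (LPT): [19, 12, 6, 3]
Assign each job to the least loaded machine:
  Machine 1: jobs [19], load = 19
  Machine 2: jobs [12], load = 12
  Machine 3: jobs [6, 3], load = 9
Makespan = max load = 19

19


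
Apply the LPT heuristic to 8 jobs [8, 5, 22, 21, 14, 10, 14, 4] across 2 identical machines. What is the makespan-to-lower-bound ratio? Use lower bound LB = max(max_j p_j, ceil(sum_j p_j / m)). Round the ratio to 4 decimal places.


LPT order: [22, 21, 14, 14, 10, 8, 5, 4]
Machine loads after assignment: [49, 49]
LPT makespan = 49
Lower bound = max(max_job, ceil(total/2)) = max(22, 49) = 49
Ratio = 49 / 49 = 1.0

1.0


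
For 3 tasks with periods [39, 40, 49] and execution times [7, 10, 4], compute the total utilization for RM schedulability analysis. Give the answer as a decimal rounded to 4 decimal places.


Compute individual utilizations (exact fractions):
  Task 1: C/T = 7/39 (approx. 0.1795)
  Task 2: C/T = 10/40 = 1/4 (approx. 0.25)
  Task 3: C/T = 4/49 (approx. 0.0816)
Total utilization U = 7/39 + 1/4 + 4/49 = 3907/7644
Rounded to 4 decimal places: U = 0.5111
RM (Liu & Layland) bound for 3 tasks = 0.779763; compare with U = 3907/7644 (approx. 0.511120)
U <= bound, so schedulable by RM sufficient condition.

0.5111


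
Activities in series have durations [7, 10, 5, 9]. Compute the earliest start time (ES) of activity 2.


Activity 2 starts after activities 1 through 1 complete.
Predecessor durations: [7]
ES = 7 = 7

7


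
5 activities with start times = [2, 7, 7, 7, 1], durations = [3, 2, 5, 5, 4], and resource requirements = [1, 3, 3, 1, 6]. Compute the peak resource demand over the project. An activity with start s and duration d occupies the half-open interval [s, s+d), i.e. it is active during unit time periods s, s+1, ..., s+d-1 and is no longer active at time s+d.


Each activity i is active on [start_i, start_i + duration_i).
Compute total resource usage per time slot:
  t=0: active resources = [], total = 0
  t=1: active resources = [6], total = 6
  t=2: active resources = [1, 6], total = 7
  t=3: active resources = [1, 6], total = 7
  t=4: active resources = [1, 6], total = 7
  t=5: active resources = [], total = 0
  t=6: active resources = [], total = 0
  t=7: active resources = [3, 3, 1], total = 7
  t=8: active resources = [3, 3, 1], total = 7
  t=9: active resources = [3, 1], total = 4
  t=10: active resources = [3, 1], total = 4
  t=11: active resources = [3, 1], total = 4
Peak resource demand = 7

7
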